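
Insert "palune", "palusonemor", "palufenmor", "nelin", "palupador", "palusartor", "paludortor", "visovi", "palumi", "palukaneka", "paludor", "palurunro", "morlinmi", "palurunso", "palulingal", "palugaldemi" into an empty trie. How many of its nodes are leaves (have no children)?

Leaves are exactly the stored words that no other stored word extends.
Those words: "morlinmi", "nelin", "paludortor", "palufenmor", "palugaldemi", "palukaneka", "palulingal", "palumi", "palune", "palupador", "palurunro", "palurunso", "palusartor", "palusonemor", "visovi"
Leaf count: 15

15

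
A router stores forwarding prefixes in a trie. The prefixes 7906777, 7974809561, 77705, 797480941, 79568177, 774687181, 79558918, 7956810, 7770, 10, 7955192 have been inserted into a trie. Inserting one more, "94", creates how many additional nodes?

2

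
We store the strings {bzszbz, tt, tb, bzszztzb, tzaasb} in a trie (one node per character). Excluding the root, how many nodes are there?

18

For each word, the new-node count is its length minus the longest prefix already in the trie:
  "bzszbz" → 6 new (b, z, s, z, b, z)
  "tt" → 2 new (t, t)
  "tb" → prefix "t" already present; 1 new (b)
  "bzszztzb" → prefix "bzsz" already present; 4 new (z, t, z, b)
  "tzaasb" → prefix "t" already present; 5 new (z, a, a, s, b)
Total nodes = 6 + 2 + 1 + 4 + 5 = 18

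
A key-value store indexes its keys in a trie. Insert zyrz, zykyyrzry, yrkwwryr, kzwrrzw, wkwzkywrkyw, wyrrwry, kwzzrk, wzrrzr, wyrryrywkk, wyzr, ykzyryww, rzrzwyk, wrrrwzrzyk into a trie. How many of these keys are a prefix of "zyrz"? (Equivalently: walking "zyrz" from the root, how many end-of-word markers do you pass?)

1

Check each prefix of "zyrz" against the stored set — each match is an end-marker on the path.
Prefixes of the query that are stored words: "zyrz"
Count: 1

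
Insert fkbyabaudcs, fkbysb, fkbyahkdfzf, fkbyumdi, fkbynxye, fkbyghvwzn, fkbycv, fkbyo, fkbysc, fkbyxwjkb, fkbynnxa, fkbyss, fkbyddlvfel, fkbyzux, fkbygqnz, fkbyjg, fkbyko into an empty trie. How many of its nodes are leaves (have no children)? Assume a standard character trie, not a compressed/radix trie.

17

A leaf is a node with no children — equivalently, the end of a word that is not a proper prefix of any other stored word.
Those words: "fkbyabaudcs", "fkbyahkdfzf", "fkbycv", "fkbyddlvfel", "fkbyghvwzn", "fkbygqnz", "fkbyjg", "fkbyko", "fkbynnxa", "fkbynxye", "fkbyo", "fkbysb", "fkbysc", "fkbyss", "fkbyumdi", "fkbyxwjkb", "fkbyzux"
Leaf count: 17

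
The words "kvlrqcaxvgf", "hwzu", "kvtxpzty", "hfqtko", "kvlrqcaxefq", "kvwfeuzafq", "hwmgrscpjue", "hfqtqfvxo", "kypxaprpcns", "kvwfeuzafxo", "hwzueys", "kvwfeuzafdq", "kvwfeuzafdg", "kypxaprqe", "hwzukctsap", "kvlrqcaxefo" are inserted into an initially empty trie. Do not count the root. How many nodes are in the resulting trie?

78

For each word, the new-node count is its length minus the longest prefix already in the trie:
  "kvlrqcaxvgf" → 11 new (k, v, l, r, q, c, a, x, v, g, f)
  "hwzu" → 4 new (h, w, z, u)
  "kvtxpzty" → prefix "kv" already present; 6 new (t, x, p, z, t, y)
  "hfqtko" → prefix "h" already present; 5 new (f, q, t, k, o)
  "kvlrqcaxefq" → prefix "kvlrqcax" already present; 3 new (e, f, q)
  "kvwfeuzafq" → prefix "kv" already present; 8 new (w, f, e, u, z, a, f, q)
  "hwmgrscpjue" → prefix "hw" already present; 9 new (m, g, r, s, c, p, j, u, e)
  "hfqtqfvxo" → prefix "hfqt" already present; 5 new (q, f, v, x, o)
  "kypxaprpcns" → prefix "k" already present; 10 new (y, p, x, a, p, r, p, c, n, s)
  "kvwfeuzafxo" → prefix "kvwfeuzaf" already present; 2 new (x, o)
  "hwzueys" → prefix "hwzu" already present; 3 new (e, y, s)
  "kvwfeuzafdq" → prefix "kvwfeuzaf" already present; 2 new (d, q)
  "kvwfeuzafdg" → prefix "kvwfeuzafd" already present; 1 new (g)
  "kypxaprqe" → prefix "kypxapr" already present; 2 new (q, e)
  "hwzukctsap" → prefix "hwzu" already present; 6 new (k, c, t, s, a, p)
  "kvlrqcaxefo" → prefix "kvlrqcaxef" already present; 1 new (o)
Total nodes = 11 + 4 + 6 + 5 + 3 + 8 + 9 + 5 + 10 + 2 + 3 + 2 + 1 + 2 + 6 + 1 = 78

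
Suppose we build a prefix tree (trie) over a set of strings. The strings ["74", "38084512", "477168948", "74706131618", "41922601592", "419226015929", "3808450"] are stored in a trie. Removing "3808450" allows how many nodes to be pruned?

1

Walk "3808450" from the leaf back toward the root, removing each node that no remaining word uses.
The suffix "0" (1 node) is used only by "3808450"; the node for "380845" still has the child "1", so pruning stops there.
Nodes removed: 1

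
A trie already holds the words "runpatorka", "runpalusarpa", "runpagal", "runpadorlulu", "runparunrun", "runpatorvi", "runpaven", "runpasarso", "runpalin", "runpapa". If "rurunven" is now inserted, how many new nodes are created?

6

The longest prefix of "rurunven" already in the trie is "ru" (length 2).
Each of the 6 remaining characters creates one node.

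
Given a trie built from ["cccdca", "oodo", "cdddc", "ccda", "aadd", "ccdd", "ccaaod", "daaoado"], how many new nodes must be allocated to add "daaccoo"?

"daa" is already a path in the trie; the remaining "ccoo" must be added.
So 7 − 3 = 4 new nodes.

4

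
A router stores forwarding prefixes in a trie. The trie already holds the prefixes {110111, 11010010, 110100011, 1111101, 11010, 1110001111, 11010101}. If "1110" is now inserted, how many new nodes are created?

0

Every character of "1110" already lies on an existing path (it is a prefix of some stored word).
No new nodes are needed: 0.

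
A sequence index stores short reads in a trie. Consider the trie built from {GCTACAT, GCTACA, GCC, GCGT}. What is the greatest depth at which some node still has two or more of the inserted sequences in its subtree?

6

Look for the deepest trie node that still has at least two words in its subtree.
e.g. "GCTACA" and "GCTACAT" share the prefix "GCTACA" of length 6; no pair shares a longer one.
Longest shared-prefix length: 6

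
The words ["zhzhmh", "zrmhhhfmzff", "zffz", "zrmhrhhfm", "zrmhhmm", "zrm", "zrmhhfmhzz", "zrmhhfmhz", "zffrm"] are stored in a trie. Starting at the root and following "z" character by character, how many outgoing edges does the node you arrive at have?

3

Walk "z" from the root, arriving at one node.
Distinct next characters after "z": f, h, r.
That node has 3 child edges.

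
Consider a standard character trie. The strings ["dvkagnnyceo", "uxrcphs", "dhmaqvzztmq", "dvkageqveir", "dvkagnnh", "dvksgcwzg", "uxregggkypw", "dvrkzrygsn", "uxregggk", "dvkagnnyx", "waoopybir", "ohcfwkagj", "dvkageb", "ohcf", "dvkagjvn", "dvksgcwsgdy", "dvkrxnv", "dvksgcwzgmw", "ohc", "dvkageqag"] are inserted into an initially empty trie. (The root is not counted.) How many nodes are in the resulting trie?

Insert word by word; a character creates a node only if that edge doesn't already exist:
  "dvkagnnyceo" → 11 new (d, v, k, a, g, n, n, y, c, e, o)
  "uxrcphs" → 7 new (u, x, r, c, p, h, s)
  "dhmaqvzztmq" → prefix "d" already present; 10 new (h, m, a, q, v, z, z, t, m, q)
  "dvkageqveir" → prefix "dvkag" already present; 6 new (e, q, v, e, i, r)
  "dvkagnnh" → prefix "dvkagnn" already present; 1 new (h)
  "dvksgcwzg" → prefix "dvk" already present; 6 new (s, g, c, w, z, g)
  "uxregggkypw" → prefix "uxr" already present; 8 new (e, g, g, g, k, y, p, w)
  "dvrkzrygsn" → prefix "dv" already present; 8 new (r, k, z, r, y, g, s, n)
  "uxregggk" → prefix "uxregggk" already present; 0 new (none)
  "dvkagnnyx" → prefix "dvkagnny" already present; 1 new (x)
  "waoopybir" → 9 new (w, a, o, o, p, y, b, i, r)
  "ohcfwkagj" → 9 new (o, h, c, f, w, k, a, g, j)
  "dvkageb" → prefix "dvkage" already present; 1 new (b)
  "ohcf" → prefix "ohcf" already present; 0 new (none)
  "dvkagjvn" → prefix "dvkag" already present; 3 new (j, v, n)
  "dvksgcwsgdy" → prefix "dvksgcw" already present; 4 new (s, g, d, y)
  "dvkrxnv" → prefix "dvk" already present; 4 new (r, x, n, v)
  "dvksgcwzgmw" → prefix "dvksgcwzg" already present; 2 new (m, w)
  "ohc" → prefix "ohc" already present; 0 new (none)
  "dvkageqag" → prefix "dvkageq" already present; 2 new (a, g)
Total nodes = 11 + 7 + 10 + 6 + 1 + 6 + 8 + 8 + 0 + 1 + 9 + 9 + 1 + 0 + 3 + 4 + 4 + 2 + 0 + 2 = 92

92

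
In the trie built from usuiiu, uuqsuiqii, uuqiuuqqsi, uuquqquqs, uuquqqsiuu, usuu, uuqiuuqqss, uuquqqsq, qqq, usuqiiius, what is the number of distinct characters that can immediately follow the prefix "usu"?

3

The children of the "usu" node are the distinct next characters among strings starting with "usu".
Distinct next characters after "usu": i, q, u.
That node has 3 child edges.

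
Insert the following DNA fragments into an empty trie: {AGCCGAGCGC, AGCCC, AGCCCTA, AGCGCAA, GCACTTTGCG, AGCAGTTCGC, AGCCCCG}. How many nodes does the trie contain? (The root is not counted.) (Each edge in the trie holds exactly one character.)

Count nodes per top-level branch (shared prefixes stored once):
  'A'-branch (AGCAGTTCGC, AGCCC, AGCCCCG, AGCCCTA, AGCCGAGCGC, AGCGCAA): 26 nodes
  'G'-branch (GCACTTTGCG): 10 nodes
Sum: 36

36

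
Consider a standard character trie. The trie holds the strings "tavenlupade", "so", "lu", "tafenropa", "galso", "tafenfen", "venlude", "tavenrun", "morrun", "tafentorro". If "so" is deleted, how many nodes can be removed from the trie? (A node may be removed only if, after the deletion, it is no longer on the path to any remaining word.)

2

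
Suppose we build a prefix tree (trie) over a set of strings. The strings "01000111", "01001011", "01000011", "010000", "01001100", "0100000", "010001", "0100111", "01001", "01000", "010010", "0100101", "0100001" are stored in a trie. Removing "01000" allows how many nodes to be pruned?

A node on "01000"'s path can go only if nothing else ends at it or branches off below it.
Every node on "01000" is still needed (e.g. by "01000111"), so nothing is freed.
Nodes removed: 0

0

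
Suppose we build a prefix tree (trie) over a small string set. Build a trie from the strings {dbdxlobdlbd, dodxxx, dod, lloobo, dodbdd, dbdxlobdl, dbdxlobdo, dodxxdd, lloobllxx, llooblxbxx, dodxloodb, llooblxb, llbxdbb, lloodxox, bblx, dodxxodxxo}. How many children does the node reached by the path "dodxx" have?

3

Walk "dodxx" from the root, arriving at one node.
Distinct next characters after "dodxx": d, o, x.
That node has 3 child edges.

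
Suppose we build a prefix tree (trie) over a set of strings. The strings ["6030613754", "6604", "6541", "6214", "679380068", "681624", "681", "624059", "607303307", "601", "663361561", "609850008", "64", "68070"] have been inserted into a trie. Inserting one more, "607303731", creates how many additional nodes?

Walking "607303731" from the root, the first 6 characters ("607303") follow existing edges; "7" is the first miss.
New nodes needed: |"607303731"| − 6 = 9 − 6 = 3.

3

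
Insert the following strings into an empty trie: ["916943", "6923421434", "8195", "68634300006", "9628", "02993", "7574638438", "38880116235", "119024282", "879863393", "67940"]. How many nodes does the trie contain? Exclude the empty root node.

Insert word by word; a character creates a node only if that edge doesn't already exist:
  "916943" → 6 new (9, 1, 6, 9, 4, 3)
  "6923421434" → 10 new (6, 9, 2, 3, 4, 2, 1, 4, 3, 4)
  "8195" → 4 new (8, 1, 9, 5)
  "68634300006" → prefix "6" already present; 10 new (8, 6, 3, 4, 3, 0, 0, 0, 0, 6)
  "9628" → prefix "9" already present; 3 new (6, 2, 8)
  "02993" → 5 new (0, 2, 9, 9, 3)
  "7574638438" → 10 new (7, 5, 7, 4, 6, 3, 8, 4, 3, 8)
  "38880116235" → 11 new (3, 8, 8, 8, 0, 1, 1, 6, 2, 3, 5)
  "119024282" → 9 new (1, 1, 9, 0, 2, 4, 2, 8, 2)
  "879863393" → prefix "8" already present; 8 new (7, 9, 8, 6, 3, 3, 9, 3)
  "67940" → prefix "6" already present; 4 new (7, 9, 4, 0)
Total nodes = 6 + 10 + 4 + 10 + 3 + 5 + 10 + 11 + 9 + 8 + 4 = 80

80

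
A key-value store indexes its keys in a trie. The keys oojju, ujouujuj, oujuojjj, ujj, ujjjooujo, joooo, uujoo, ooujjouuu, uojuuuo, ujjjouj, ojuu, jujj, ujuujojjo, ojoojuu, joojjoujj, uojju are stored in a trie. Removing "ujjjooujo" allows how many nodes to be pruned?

Walk "ujjjooujo" from the leaf back toward the root, removing each node that no remaining word uses.
The suffix "oujo" (4 nodes) is used only by "ujjjooujo"; the node for "ujjjo" still has the child "u", so pruning stops there.
Nodes removed: 4

4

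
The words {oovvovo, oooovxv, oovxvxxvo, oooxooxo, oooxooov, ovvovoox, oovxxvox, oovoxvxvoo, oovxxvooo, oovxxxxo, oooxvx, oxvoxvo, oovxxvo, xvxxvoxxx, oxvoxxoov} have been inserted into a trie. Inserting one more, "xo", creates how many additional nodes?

1

Walking "xo" from the root, the first 1 characters ("x") follow existing edges; "o" is the first miss.
Each of the 1 remaining characters creates one node.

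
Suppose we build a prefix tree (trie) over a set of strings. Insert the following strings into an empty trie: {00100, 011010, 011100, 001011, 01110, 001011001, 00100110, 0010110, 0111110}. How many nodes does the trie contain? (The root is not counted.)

For each word, the new-node count is its length minus the longest prefix already in the trie:
  "00100" → 5 new (0, 0, 1, 0, 0)
  "011010" → prefix "0" already present; 5 new (1, 1, 0, 1, 0)
  "011100" → prefix "011" already present; 3 new (1, 0, 0)
  "001011" → prefix "0010" already present; 2 new (1, 1)
  "01110" → prefix "01110" already present; 0 new (none)
  "001011001" → prefix "001011" already present; 3 new (0, 0, 1)
  "00100110" → prefix "00100" already present; 3 new (1, 1, 0)
  "0010110" → prefix "0010110" already present; 0 new (none)
  "0111110" → prefix "0111" already present; 3 new (1, 1, 0)
Total nodes = 5 + 5 + 3 + 2 + 0 + 3 + 3 + 0 + 3 = 24

24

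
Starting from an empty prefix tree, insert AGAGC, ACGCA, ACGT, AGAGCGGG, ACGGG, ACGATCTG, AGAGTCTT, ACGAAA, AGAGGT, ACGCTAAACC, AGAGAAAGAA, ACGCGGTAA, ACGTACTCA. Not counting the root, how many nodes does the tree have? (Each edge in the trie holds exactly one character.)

50

Trace insertions, counting only characters that open a new branch:
  "AGAGC" → 5 new (A, G, A, G, C)
  "ACGCA" → prefix "A" already present; 4 new (C, G, C, A)
  "ACGT" → prefix "ACG" already present; 1 new (T)
  "AGAGCGGG" → prefix "AGAGC" already present; 3 new (G, G, G)
  "ACGGG" → prefix "ACG" already present; 2 new (G, G)
  "ACGATCTG" → prefix "ACG" already present; 5 new (A, T, C, T, G)
  "AGAGTCTT" → prefix "AGAG" already present; 4 new (T, C, T, T)
  "ACGAAA" → prefix "ACGA" already present; 2 new (A, A)
  "AGAGGT" → prefix "AGAG" already present; 2 new (G, T)
  "ACGCTAAACC" → prefix "ACGC" already present; 6 new (T, A, A, A, C, C)
  "AGAGAAAGAA" → prefix "AGAG" already present; 6 new (A, A, A, G, A, A)
  "ACGCGGTAA" → prefix "ACGC" already present; 5 new (G, G, T, A, A)
  "ACGTACTCA" → prefix "ACGT" already present; 5 new (A, C, T, C, A)
Total nodes = 5 + 4 + 1 + 3 + 2 + 5 + 4 + 2 + 2 + 6 + 6 + 5 + 5 = 50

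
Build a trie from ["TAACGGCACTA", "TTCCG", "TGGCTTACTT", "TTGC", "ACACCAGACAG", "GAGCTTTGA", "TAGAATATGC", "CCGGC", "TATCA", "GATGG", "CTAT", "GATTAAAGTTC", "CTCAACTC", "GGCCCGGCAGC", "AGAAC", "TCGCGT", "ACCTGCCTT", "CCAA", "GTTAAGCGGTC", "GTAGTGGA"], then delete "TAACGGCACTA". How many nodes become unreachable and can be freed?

After clearing the end-marker at "TAACGGCACTA", prune upward until reaching a node still needed by another word.
The suffix "ACGGCACTA" (9 nodes) is used only by "TAACGGCACTA"; the node for "TA" still has the child "G", so pruning stops there.
Nodes removed: 9

9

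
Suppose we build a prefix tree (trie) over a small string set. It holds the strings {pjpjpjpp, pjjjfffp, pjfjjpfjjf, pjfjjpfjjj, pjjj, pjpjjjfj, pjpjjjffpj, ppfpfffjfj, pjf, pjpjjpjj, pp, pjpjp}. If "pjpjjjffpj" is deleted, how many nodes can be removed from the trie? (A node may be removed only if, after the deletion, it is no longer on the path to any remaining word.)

After clearing the end-marker at "pjpjjjffpj", prune upward until reaching a node still needed by another word.
The suffix "fpj" (3 nodes) is used only by "pjpjjjffpj"; the node for "pjpjjjf" still has the child "j", so pruning stops there.
Nodes removed: 3

3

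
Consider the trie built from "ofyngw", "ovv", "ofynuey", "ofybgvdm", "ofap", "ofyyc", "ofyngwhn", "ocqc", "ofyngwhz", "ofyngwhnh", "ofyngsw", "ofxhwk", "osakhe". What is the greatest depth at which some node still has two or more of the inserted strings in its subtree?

8

Equivalently: take the maximum, over all pairs, of their longest common prefix length.
e.g. "ofyngwhn" and "ofyngwhnh" share the prefix "ofyngwhn" of length 8; no pair shares a longer one.
Longest shared-prefix length: 8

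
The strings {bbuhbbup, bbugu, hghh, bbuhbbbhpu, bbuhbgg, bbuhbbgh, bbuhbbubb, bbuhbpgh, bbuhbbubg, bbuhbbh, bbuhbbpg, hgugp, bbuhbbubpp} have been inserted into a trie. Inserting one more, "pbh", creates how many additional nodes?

3

"pbh" shares no prefix with any stored word, so all 3 characters open new nodes.
3 − 0 = 3 new nodes.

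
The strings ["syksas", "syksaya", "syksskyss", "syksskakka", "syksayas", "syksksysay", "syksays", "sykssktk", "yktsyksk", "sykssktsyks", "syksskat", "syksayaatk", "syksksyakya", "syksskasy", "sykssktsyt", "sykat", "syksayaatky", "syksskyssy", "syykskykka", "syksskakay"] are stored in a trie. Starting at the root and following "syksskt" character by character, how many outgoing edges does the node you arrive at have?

2

Walk "syksskt" from the root, arriving at one node.
Distinct next characters after "syksskt": k, s.
That node has 2 child edges.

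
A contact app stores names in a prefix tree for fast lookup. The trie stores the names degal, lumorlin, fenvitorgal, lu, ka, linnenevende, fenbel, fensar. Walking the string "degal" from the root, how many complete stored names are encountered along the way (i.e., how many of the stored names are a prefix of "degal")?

Walk "degal" from the root; an end-of-word marker is hit whenever a stored word is a prefix of "degal".
Prefixes of the query that are stored words: "degal"
Count: 1

1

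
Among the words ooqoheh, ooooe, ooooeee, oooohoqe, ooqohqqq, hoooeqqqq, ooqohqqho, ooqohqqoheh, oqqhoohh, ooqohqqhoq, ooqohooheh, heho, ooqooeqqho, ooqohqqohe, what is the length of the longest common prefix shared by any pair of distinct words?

Equivalently: take the maximum, over all pairs, of their longest common prefix length.
"ooqohqqohe" and "ooqohqqoheh" agree on "ooqohqqohe" (10 characters) before diverging; nothing deeper is shared.
Longest shared-prefix length: 10

10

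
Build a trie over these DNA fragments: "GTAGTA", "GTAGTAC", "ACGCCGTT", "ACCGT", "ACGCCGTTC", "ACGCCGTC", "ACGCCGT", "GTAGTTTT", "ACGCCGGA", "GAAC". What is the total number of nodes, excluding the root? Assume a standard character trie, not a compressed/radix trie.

28

For each word, the new-node count is its length minus the longest prefix already in the trie:
  "GTAGTA" → 6 new (G, T, A, G, T, A)
  "GTAGTAC" → prefix "GTAGTA" already present; 1 new (C)
  "ACGCCGTT" → 8 new (A, C, G, C, C, G, T, T)
  "ACCGT" → prefix "AC" already present; 3 new (C, G, T)
  "ACGCCGTTC" → prefix "ACGCCGTT" already present; 1 new (C)
  "ACGCCGTC" → prefix "ACGCCGT" already present; 1 new (C)
  "ACGCCGT" → prefix "ACGCCGT" already present; 0 new (none)
  "GTAGTTTT" → prefix "GTAGT" already present; 3 new (T, T, T)
  "ACGCCGGA" → prefix "ACGCCG" already present; 2 new (G, A)
  "GAAC" → prefix "G" already present; 3 new (A, A, C)
Total nodes = 6 + 1 + 8 + 3 + 1 + 1 + 0 + 3 + 2 + 3 = 28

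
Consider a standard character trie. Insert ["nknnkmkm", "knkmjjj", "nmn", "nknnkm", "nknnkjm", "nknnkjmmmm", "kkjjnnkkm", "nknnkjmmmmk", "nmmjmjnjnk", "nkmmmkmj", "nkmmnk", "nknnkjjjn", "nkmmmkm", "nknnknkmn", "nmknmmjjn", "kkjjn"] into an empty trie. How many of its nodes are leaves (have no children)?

Leaves are exactly the stored words that no other stored word extends.
Those words: "kkjjnnkkm", "knkmjjj", "nkmmmkmj", "nkmmnk", "nknnkjjjn", "nknnkjmmmmk", "nknnkmkm", "nknnknkmn", "nmknmmjjn", "nmmjmjnjnk", "nmn"
Leaf count: 11

11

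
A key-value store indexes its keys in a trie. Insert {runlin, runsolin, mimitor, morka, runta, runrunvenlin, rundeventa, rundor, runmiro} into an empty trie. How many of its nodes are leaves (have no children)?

9

Leaves are exactly the stored words that no other stored word extends.
Those words: "mimitor", "morka", "rundeventa", "rundor", "runlin", "runmiro", "runrunvenlin", "runsolin", "runta"
Leaf count: 9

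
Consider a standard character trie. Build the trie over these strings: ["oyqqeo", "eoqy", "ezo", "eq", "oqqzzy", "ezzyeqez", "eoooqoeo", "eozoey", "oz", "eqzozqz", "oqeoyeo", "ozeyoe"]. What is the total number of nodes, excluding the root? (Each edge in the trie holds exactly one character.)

49

Insert word by word; a character creates a node only if that edge doesn't already exist:
  "oyqqeo" → 6 new (o, y, q, q, e, o)
  "eoqy" → 4 new (e, o, q, y)
  "ezo" → prefix "e" already present; 2 new (z, o)
  "eq" → prefix "e" already present; 1 new (q)
  "oqqzzy" → prefix "o" already present; 5 new (q, q, z, z, y)
  "ezzyeqez" → prefix "ez" already present; 6 new (z, y, e, q, e, z)
  "eoooqoeo" → prefix "eo" already present; 6 new (o, o, q, o, e, o)
  "eozoey" → prefix "eo" already present; 4 new (z, o, e, y)
  "oz" → prefix "o" already present; 1 new (z)
  "eqzozqz" → prefix "eq" already present; 5 new (z, o, z, q, z)
  "oqeoyeo" → prefix "oq" already present; 5 new (e, o, y, e, o)
  "ozeyoe" → prefix "oz" already present; 4 new (e, y, o, e)
Total nodes = 6 + 4 + 2 + 1 + 5 + 6 + 6 + 4 + 1 + 5 + 5 + 4 = 49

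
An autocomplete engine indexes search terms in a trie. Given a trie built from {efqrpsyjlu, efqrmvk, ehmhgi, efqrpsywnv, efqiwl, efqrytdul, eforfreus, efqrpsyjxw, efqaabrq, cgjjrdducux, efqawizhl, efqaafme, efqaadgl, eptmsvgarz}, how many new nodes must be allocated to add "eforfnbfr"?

"eforf" is already a path in the trie; the remaining "nbfr" must be added.
Each of the 4 remaining characters creates one node.

4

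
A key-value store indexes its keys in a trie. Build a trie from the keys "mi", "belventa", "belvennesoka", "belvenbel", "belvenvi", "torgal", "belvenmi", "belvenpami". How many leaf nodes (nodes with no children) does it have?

8

Leaves are exactly the stored words that no other stored word extends.
Those words: "belvenbel", "belvenmi", "belvennesoka", "belvenpami", "belventa", "belvenvi", "mi", "torgal"
Leaf count: 8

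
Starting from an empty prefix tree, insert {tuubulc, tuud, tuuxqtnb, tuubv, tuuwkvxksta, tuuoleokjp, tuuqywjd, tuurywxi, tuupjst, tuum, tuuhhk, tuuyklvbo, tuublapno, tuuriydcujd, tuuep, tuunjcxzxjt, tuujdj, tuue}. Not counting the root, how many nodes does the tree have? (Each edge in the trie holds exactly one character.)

78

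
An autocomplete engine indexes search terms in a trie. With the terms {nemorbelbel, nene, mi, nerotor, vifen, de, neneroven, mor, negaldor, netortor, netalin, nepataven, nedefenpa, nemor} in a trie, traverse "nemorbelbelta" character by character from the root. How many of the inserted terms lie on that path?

2

Check each prefix of "nemorbelbelta" against the stored set — each match is an end-marker on the path.
Prefixes of the query that are stored words: "nemor", "nemorbelbel"
Count: 2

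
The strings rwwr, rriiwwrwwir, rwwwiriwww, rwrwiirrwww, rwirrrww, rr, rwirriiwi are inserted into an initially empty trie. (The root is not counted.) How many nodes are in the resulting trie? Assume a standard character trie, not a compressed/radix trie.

40

Trie structure (* marks end of a word):
(root)
└─ r
   ├─ r *
   │  └─ i
   │     └─ i
   │        └─ w
   │           └─ w
   │              └─ r
   │                 └─ w
   │                    └─ w
   │                       └─ i
   │                          └─ r *
   └─ w
      ├─ i
      │  └─ r
      │     └─ r
      │        ├─ i
      │        │  └─ i
      │        │     └─ w
      │        │        └─ i *
      │        └─ r
      │           └─ w
      │              └─ w *
      ├─ r
      │  └─ w
      │     └─ i
      │        └─ i
      │           └─ r
      │              └─ r
      │                 └─ w
      │                    └─ w
      │                       └─ w *
      └─ w
         ├─ r *
         └─ w
            └─ i
               └─ r
                  └─ i
                     └─ w
                        └─ w
                           └─ w *
Counting every labelled node above: 40.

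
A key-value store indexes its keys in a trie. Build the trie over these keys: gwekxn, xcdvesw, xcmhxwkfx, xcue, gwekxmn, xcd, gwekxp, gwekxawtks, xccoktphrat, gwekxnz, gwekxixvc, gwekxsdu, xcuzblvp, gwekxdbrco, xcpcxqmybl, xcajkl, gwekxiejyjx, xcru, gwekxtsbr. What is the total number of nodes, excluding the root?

80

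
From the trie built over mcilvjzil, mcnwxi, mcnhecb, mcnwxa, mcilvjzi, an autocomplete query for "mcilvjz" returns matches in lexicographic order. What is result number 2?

mcilvjzil

Filter for "mcilvjz…" and sort: "mcilvjzi", "mcilvjzil"
The 2nd is mcilvjzil.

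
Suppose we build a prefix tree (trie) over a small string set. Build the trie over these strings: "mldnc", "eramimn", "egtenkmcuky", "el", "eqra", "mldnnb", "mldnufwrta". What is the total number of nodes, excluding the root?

34

Count nodes per top-level branch (shared prefixes stored once):
  'e'-branch (egtenkmcuky, el, eqra, eramimn): 21 nodes
  'm'-branch (mldnc, mldnnb, mldnufwrta): 13 nodes
Sum: 34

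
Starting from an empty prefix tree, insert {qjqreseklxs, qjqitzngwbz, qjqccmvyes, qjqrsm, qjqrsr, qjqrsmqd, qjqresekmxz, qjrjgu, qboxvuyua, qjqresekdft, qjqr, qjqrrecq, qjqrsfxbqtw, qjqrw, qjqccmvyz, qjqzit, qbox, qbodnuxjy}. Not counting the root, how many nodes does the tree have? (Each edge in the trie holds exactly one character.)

70

For each word, the new-node count is its length minus the longest prefix already in the trie:
  "qjqreseklxs" → 11 new (q, j, q, r, e, s, e, k, l, x, s)
  "qjqitzngwbz" → prefix "qjq" already present; 8 new (i, t, z, n, g, w, b, z)
  "qjqccmvyes" → prefix "qjq" already present; 7 new (c, c, m, v, y, e, s)
  "qjqrsm" → prefix "qjqr" already present; 2 new (s, m)
  "qjqrsr" → prefix "qjqrs" already present; 1 new (r)
  "qjqrsmqd" → prefix "qjqrsm" already present; 2 new (q, d)
  "qjqresekmxz" → prefix "qjqresek" already present; 3 new (m, x, z)
  "qjrjgu" → prefix "qj" already present; 4 new (r, j, g, u)
  "qboxvuyua" → prefix "q" already present; 8 new (b, o, x, v, u, y, u, a)
  "qjqresekdft" → prefix "qjqresek" already present; 3 new (d, f, t)
  "qjqr" → prefix "qjqr" already present; 0 new (none)
  "qjqrrecq" → prefix "qjqr" already present; 4 new (r, e, c, q)
  "qjqrsfxbqtw" → prefix "qjqrs" already present; 6 new (f, x, b, q, t, w)
  "qjqrw" → prefix "qjqr" already present; 1 new (w)
  "qjqccmvyz" → prefix "qjqccmvy" already present; 1 new (z)
  "qjqzit" → prefix "qjq" already present; 3 new (z, i, t)
  "qbox" → prefix "qbox" already present; 0 new (none)
  "qbodnuxjy" → prefix "qbo" already present; 6 new (d, n, u, x, j, y)
Total nodes = 11 + 8 + 7 + 2 + 1 + 2 + 3 + 4 + 8 + 3 + 0 + 4 + 6 + 1 + 1 + 3 + 0 + 6 = 70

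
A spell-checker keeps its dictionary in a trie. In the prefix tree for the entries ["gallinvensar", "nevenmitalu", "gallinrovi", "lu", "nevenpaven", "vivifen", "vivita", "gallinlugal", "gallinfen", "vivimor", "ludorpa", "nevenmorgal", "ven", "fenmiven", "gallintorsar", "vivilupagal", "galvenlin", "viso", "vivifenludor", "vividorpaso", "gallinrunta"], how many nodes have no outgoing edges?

19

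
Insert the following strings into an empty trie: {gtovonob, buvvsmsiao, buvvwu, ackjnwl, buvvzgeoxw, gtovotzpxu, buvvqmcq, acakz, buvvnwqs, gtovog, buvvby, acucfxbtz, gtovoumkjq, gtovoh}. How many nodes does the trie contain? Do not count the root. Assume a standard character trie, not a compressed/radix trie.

65

Insert word by word; a character creates a node only if that edge doesn't already exist:
  "gtovonob" → 8 new (g, t, o, v, o, n, o, b)
  "buvvsmsiao" → 10 new (b, u, v, v, s, m, s, i, a, o)
  "buvvwu" → prefix "buvv" already present; 2 new (w, u)
  "ackjnwl" → 7 new (a, c, k, j, n, w, l)
  "buvvzgeoxw" → prefix "buvv" already present; 6 new (z, g, e, o, x, w)
  "gtovotzpxu" → prefix "gtovo" already present; 5 new (t, z, p, x, u)
  "buvvqmcq" → prefix "buvv" already present; 4 new (q, m, c, q)
  "acakz" → prefix "ac" already present; 3 new (a, k, z)
  "buvvnwqs" → prefix "buvv" already present; 4 new (n, w, q, s)
  "gtovog" → prefix "gtovo" already present; 1 new (g)
  "buvvby" → prefix "buvv" already present; 2 new (b, y)
  "acucfxbtz" → prefix "ac" already present; 7 new (u, c, f, x, b, t, z)
  "gtovoumkjq" → prefix "gtovo" already present; 5 new (u, m, k, j, q)
  "gtovoh" → prefix "gtovo" already present; 1 new (h)
Total nodes = 8 + 10 + 2 + 7 + 6 + 5 + 4 + 3 + 4 + 1 + 2 + 7 + 5 + 1 = 65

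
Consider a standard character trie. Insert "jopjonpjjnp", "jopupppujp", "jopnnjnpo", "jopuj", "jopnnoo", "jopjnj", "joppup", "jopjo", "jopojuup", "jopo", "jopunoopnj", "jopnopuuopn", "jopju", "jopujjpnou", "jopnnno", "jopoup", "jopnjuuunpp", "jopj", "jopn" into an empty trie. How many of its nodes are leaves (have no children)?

14

A leaf is a node with no children — equivalently, the end of a word that is not a proper prefix of any other stored word.
Those words: "jopjnj", "jopjonpjjnp", "jopju", "jopnjuuunpp", "jopnnjnpo", "jopnnno", "jopnnoo", "jopnopuuopn", "jopojuup", "jopoup", "joppup", "jopujjpnou", "jopunoopnj", "jopupppujp"
Leaf count: 14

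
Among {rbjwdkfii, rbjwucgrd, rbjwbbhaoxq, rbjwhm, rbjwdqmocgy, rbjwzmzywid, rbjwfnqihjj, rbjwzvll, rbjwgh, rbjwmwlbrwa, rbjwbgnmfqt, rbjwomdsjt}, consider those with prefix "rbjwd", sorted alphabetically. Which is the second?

rbjwdqmocgy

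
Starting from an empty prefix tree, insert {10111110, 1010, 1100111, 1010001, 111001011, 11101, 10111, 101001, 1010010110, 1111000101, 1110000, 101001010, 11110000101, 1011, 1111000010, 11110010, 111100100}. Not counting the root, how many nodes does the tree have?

48

Insert word by word; a character creates a node only if that edge doesn't already exist:
  "10111110" → 8 new (1, 0, 1, 1, 1, 1, 1, 0)
  "1010" → prefix "101" already present; 1 new (0)
  "1100111" → prefix "1" already present; 6 new (1, 0, 0, 1, 1, 1)
  "1010001" → prefix "1010" already present; 3 new (0, 0, 1)
  "111001011" → prefix "11" already present; 7 new (1, 0, 0, 1, 0, 1, 1)
  "11101" → prefix "1110" already present; 1 new (1)
  "10111" → prefix "10111" already present; 0 new (none)
  "101001" → prefix "10100" already present; 1 new (1)
  "1010010110" → prefix "101001" already present; 4 new (0, 1, 1, 0)
  "1111000101" → prefix "111" already present; 7 new (1, 0, 0, 0, 1, 0, 1)
  "1110000" → prefix "11100" already present; 2 new (0, 0)
  "101001010" → prefix "10100101" already present; 1 new (0)
  "11110000101" → prefix "1111000" already present; 4 new (0, 1, 0, 1)
  "1011" → prefix "1011" already present; 0 new (none)
  "1111000010" → prefix "1111000010" already present; 0 new (none)
  "11110010" → prefix "111100" already present; 2 new (1, 0)
  "111100100" → prefix "11110010" already present; 1 new (0)
Total nodes = 8 + 1 + 6 + 3 + 7 + 1 + 0 + 1 + 4 + 7 + 2 + 1 + 4 + 0 + 0 + 2 + 1 = 48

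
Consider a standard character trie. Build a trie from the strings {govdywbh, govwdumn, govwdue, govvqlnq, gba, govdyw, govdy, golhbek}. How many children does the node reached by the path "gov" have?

The children of the "gov" node are the distinct next characters among strings starting with "gov".
Characters that immediately follow "gov" among the stored strings: {d, v, w}.
That node has 3 child edges.

3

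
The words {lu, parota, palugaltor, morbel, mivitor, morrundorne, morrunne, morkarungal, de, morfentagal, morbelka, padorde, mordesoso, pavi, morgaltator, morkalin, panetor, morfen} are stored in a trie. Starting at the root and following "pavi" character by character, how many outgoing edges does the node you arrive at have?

0

The children of the "pavi" node are the distinct next characters among strings starting with "pavi".
No stored string extends past "pavi".
That node has 0 child edges.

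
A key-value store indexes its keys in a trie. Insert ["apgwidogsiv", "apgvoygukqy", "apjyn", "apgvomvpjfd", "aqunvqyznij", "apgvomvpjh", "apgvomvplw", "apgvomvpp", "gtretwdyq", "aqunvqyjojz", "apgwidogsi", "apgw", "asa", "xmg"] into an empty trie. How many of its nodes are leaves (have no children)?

Leaves are exactly the stored words that no other stored word extends.
Those words: "apgvomvpjfd", "apgvomvpjh", "apgvomvplw", "apgvomvpp", "apgvoygukqy", "apgwidogsiv", "apjyn", "aqunvqyjojz", "aqunvqyznij", "asa", "gtretwdyq", "xmg"
Leaf count: 12

12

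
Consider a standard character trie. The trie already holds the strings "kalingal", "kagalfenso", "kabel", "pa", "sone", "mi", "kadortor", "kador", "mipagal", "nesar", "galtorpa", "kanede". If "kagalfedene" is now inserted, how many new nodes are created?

4

Walking "kagalfedene" from the root, the first 7 characters ("kagalfe") follow existing edges; "d" is the first miss.
Each of the 4 remaining characters creates one node.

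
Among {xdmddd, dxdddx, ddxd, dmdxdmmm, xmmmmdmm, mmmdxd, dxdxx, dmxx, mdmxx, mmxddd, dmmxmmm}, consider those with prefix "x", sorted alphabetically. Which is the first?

DFS of the "x" subtree visits, in order: "xdmddd", "xmmmmdmm"
The 1st is xdmddd.

xdmddd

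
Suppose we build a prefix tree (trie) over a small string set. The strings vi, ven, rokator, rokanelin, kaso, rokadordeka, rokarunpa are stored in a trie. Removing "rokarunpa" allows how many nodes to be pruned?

5

A node on "rokarunpa"'s path can go only if nothing else ends at it or branches off below it.
The suffix "runpa" (5 nodes) is used only by "rokarunpa"; the node for "roka" still has the child "t", so pruning stops there.
Nodes removed: 5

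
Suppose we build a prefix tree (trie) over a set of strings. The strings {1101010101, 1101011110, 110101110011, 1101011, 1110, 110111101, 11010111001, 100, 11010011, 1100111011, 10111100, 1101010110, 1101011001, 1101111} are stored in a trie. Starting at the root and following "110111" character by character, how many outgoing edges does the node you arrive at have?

1

Follow the path "110111" to its node, then look at its outgoing edges.
Characters that immediately follow "110111" among the stored strings: {1}.
That node has 1 child edge.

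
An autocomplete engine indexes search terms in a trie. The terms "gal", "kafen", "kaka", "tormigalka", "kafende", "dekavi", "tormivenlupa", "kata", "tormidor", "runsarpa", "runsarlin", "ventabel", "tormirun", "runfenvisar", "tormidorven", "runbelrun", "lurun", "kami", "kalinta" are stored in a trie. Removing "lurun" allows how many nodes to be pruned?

5

A node on "lurun"'s path can go only if nothing else ends at it or branches off below it.
No other word shares any prefix with "lurun", so all 5 of its nodes go.
Nodes removed: 5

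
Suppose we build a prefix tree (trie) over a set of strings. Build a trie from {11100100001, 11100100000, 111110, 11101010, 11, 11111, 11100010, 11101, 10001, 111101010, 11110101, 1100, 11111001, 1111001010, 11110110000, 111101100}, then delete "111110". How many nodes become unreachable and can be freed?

A node on "111110"'s path can go only if nothing else ends at it or branches off below it.
Every node on "111110" is still needed (e.g. by "11111001"), so nothing is freed.
Nodes removed: 0

0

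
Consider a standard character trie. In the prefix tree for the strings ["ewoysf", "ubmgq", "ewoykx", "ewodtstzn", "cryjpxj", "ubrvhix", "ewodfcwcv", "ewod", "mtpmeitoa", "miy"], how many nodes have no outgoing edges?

A leaf is a node with no children — equivalently, the end of a word that is not a proper prefix of any other stored word.
Those words: "cryjpxj", "ewodfcwcv", "ewodtstzn", "ewoykx", "ewoysf", "miy", "mtpmeitoa", "ubmgq", "ubrvhix"
Leaf count: 9

9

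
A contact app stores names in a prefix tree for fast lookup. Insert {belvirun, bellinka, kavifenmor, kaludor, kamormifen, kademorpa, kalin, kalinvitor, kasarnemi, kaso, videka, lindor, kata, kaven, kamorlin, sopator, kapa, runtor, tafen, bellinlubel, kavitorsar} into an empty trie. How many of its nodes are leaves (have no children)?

20

A leaf is a node with no children — equivalently, the end of a word that is not a proper prefix of any other stored word.
Those words: "bellinka", "bellinlubel", "belvirun", "kademorpa", "kalinvitor", "kaludor", "kamorlin", "kamormifen", "kapa", "kasarnemi", "kaso", "kata", "kaven", "kavifenmor", "kavitorsar", "lindor", "runtor", "sopator", "tafen", "videka"
Leaf count: 20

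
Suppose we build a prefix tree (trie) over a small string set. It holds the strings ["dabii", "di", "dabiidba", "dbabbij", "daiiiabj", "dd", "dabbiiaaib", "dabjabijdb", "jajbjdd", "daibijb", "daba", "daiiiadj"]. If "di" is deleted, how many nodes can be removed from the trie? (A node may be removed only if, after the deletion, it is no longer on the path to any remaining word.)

A node on "di"'s path can go only if nothing else ends at it or branches off below it.
The suffix "i" (1 node) is used only by "di"; the node for "d" still has the child "a", so pruning stops there.
Nodes removed: 1

1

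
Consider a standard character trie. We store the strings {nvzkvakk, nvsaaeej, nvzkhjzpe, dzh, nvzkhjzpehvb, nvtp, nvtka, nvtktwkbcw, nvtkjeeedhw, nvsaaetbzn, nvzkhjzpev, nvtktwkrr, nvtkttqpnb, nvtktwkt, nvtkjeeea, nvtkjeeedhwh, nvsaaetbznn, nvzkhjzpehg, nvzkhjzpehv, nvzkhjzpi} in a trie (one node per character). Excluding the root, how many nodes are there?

60

Trace insertions, counting only characters that open a new branch:
  "nvzkvakk" → 8 new (n, v, z, k, v, a, k, k)
  "nvsaaeej" → prefix "nv" already present; 6 new (s, a, a, e, e, j)
  "nvzkhjzpe" → prefix "nvzk" already present; 5 new (h, j, z, p, e)
  "dzh" → 3 new (d, z, h)
  "nvzkhjzpehvb" → prefix "nvzkhjzpe" already present; 3 new (h, v, b)
  "nvtp" → prefix "nv" already present; 2 new (t, p)
  "nvtka" → prefix "nvt" already present; 2 new (k, a)
  "nvtktwkbcw" → prefix "nvtk" already present; 6 new (t, w, k, b, c, w)
  "nvtkjeeedhw" → prefix "nvtk" already present; 7 new (j, e, e, e, d, h, w)
  "nvsaaetbzn" → prefix "nvsaae" already present; 4 new (t, b, z, n)
  "nvzkhjzpev" → prefix "nvzkhjzpe" already present; 1 new (v)
  "nvtktwkrr" → prefix "nvtktwk" already present; 2 new (r, r)
  "nvtkttqpnb" → prefix "nvtkt" already present; 5 new (t, q, p, n, b)
  "nvtktwkt" → prefix "nvtktwk" already present; 1 new (t)
  "nvtkjeeea" → prefix "nvtkjeee" already present; 1 new (a)
  "nvtkjeeedhwh" → prefix "nvtkjeeedhw" already present; 1 new (h)
  "nvsaaetbznn" → prefix "nvsaaetbzn" already present; 1 new (n)
  "nvzkhjzpehg" → prefix "nvzkhjzpeh" already present; 1 new (g)
  "nvzkhjzpehv" → prefix "nvzkhjzpehv" already present; 0 new (none)
  "nvzkhjzpi" → prefix "nvzkhjzp" already present; 1 new (i)
Total nodes = 8 + 6 + 5 + 3 + 3 + 2 + 2 + 6 + 7 + 4 + 1 + 2 + 5 + 1 + 1 + 1 + 1 + 1 + 0 + 1 = 60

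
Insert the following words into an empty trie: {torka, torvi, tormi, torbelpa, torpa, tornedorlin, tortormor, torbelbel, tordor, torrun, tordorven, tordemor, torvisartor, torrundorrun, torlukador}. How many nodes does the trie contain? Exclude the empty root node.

Insert word by word; a character creates a node only if that edge doesn't already exist:
  "torka" → 5 new (t, o, r, k, a)
  "torvi" → prefix "tor" already present; 2 new (v, i)
  "tormi" → prefix "tor" already present; 2 new (m, i)
  "torbelpa" → prefix "tor" already present; 5 new (b, e, l, p, a)
  "torpa" → prefix "tor" already present; 2 new (p, a)
  "tornedorlin" → prefix "tor" already present; 8 new (n, e, d, o, r, l, i, n)
  "tortormor" → prefix "tor" already present; 6 new (t, o, r, m, o, r)
  "torbelbel" → prefix "torbel" already present; 3 new (b, e, l)
  "tordor" → prefix "tor" already present; 3 new (d, o, r)
  "torrun" → prefix "tor" already present; 3 new (r, u, n)
  "tordorven" → prefix "tordor" already present; 3 new (v, e, n)
  "tordemor" → prefix "tord" already present; 4 new (e, m, o, r)
  "torvisartor" → prefix "torvi" already present; 6 new (s, a, r, t, o, r)
  "torrundorrun" → prefix "torrun" already present; 6 new (d, o, r, r, u, n)
  "torlukador" → prefix "tor" already present; 7 new (l, u, k, a, d, o, r)
Total nodes = 5 + 2 + 2 + 5 + 2 + 8 + 6 + 3 + 3 + 3 + 3 + 4 + 6 + 6 + 7 = 65

65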